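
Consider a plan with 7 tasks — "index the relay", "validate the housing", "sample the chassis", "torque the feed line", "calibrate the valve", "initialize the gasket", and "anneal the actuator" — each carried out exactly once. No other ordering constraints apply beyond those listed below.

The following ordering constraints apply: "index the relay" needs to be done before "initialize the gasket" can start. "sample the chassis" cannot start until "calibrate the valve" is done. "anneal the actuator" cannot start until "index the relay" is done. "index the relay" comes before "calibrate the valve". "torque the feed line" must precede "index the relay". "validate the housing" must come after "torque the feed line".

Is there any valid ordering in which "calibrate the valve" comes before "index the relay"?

The constraints give a chain "index the relay" → "calibrate the valve", which forces "index the relay" before "calibrate the valve".
So no valid ordering can have "calibrate the valve" before "index the relay".

No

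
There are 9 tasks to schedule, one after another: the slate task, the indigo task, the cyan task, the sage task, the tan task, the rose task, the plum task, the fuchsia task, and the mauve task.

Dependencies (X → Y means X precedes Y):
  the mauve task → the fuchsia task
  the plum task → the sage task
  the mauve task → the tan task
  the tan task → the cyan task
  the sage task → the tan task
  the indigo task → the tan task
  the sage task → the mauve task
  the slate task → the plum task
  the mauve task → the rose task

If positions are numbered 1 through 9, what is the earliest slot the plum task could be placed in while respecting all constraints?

Working backwards through the constraints from the plum task, its only required predecessor is the slate task.
With 1 mandatory predecessor, the earliest the plum task can sit is position 1+1 = 2, and placing just that one first achieves it.

2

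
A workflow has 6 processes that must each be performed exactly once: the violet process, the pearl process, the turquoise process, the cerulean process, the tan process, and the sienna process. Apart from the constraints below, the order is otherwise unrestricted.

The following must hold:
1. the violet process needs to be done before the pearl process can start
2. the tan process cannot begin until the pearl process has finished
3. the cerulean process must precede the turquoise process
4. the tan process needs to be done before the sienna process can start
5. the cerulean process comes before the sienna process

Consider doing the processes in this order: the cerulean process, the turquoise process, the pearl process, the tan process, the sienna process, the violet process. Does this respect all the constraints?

No

The sequence places the pearl process ahead of the violet process.
That contradicts the constraint that the violet process must precede the pearl process.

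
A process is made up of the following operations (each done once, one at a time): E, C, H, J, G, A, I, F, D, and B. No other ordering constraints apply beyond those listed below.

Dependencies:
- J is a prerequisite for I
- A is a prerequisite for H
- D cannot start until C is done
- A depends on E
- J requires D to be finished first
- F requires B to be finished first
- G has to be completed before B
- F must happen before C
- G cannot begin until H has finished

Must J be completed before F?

In fact the dependencies run the other way: F → C → D → J.
So J never precedes F.

No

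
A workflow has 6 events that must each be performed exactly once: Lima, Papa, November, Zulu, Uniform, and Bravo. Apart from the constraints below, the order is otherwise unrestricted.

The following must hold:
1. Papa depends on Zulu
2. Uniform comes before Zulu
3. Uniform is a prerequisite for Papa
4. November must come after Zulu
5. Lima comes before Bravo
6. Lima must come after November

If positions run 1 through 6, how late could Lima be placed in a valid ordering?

5

Following the constraints forward from Lima, its only required successor is Bravo.
So at least 1 event follows Lima, putting Lima no later than position 5. That position is achievable by scheduling everything else first.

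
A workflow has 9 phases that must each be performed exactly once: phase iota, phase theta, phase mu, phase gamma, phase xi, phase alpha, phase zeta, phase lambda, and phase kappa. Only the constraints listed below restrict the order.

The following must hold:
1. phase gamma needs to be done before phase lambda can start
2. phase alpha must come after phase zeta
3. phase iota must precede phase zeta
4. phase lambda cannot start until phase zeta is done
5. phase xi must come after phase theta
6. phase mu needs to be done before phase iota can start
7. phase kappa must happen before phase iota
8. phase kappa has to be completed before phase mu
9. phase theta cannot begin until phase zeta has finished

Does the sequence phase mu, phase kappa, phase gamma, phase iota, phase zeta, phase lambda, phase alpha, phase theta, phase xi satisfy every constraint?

No

Here phase kappa comes after phase mu.
That contradicts the constraint that phase kappa must precede phase mu.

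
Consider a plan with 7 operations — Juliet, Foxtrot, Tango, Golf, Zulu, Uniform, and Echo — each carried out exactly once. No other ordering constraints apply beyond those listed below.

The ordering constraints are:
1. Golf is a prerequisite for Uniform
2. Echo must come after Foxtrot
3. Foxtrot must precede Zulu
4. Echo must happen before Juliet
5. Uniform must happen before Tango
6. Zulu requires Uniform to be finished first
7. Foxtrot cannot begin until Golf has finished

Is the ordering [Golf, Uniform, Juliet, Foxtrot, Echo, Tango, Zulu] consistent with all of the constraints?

No

Here Echo comes after Juliet.
Since Echo is required before Juliet, the ordering is invalid.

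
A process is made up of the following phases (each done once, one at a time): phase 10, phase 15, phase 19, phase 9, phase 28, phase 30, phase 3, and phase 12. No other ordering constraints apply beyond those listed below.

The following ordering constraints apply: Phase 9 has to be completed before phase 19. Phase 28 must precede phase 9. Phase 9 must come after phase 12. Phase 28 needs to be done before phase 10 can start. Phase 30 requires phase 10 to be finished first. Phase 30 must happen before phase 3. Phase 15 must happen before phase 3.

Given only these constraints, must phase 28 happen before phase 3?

There is a constraint chain phase 28 → phase 10 → phase 30 → phase 3.
So phase 28 must precede phase 3 in any valid ordering.

Yes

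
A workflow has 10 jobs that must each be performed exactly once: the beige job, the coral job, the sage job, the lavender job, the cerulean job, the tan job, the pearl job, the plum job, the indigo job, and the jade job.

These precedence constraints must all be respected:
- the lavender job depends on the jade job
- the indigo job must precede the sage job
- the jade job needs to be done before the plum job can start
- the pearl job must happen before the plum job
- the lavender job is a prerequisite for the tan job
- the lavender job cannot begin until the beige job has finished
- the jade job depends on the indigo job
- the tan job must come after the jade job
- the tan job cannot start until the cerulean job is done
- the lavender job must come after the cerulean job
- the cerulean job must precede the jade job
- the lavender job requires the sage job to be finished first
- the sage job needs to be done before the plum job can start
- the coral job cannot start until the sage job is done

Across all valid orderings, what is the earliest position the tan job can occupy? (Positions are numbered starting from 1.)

Working backwards through the constraints from the tan job, its full set of required predecessors is the beige job, the sage job, the lavender job, the cerulean job, the indigo job, the jade job — 6 of them.
With 6 mandatory predecessors, the earliest the tan job can sit is position 6+1 = 7, and placing just those 6 first achieves it.

7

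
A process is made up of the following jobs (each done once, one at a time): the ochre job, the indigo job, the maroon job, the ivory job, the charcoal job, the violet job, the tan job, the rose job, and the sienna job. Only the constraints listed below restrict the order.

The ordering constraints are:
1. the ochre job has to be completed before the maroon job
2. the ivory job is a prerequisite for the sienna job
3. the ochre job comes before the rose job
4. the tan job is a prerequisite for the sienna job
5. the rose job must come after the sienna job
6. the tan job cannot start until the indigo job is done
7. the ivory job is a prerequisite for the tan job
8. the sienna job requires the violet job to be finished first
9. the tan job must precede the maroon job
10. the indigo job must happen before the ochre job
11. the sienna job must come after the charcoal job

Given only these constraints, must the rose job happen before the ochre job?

The constraints actually force the ochre job before the rose job (via the ochre job → the rose job), not the other way around.
So the rose job does not have to come before the ochre job — it cannot.

No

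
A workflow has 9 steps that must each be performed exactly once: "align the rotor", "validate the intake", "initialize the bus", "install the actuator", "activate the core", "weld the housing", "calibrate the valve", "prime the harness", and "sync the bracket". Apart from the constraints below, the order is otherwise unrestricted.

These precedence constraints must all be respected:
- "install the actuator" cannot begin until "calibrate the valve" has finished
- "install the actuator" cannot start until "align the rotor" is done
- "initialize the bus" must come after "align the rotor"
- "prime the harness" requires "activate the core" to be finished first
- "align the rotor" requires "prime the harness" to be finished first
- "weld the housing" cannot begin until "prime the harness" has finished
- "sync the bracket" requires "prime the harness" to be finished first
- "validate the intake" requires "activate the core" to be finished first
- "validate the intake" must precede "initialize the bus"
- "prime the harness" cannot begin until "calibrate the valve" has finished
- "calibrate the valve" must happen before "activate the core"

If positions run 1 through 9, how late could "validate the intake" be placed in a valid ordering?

8

Following the constraints forward from "validate the intake", its only required successor is "initialize the bus".
So at least 1 step follows "validate the intake", putting "validate the intake" no later than position 8. That position is achievable by scheduling everything else first.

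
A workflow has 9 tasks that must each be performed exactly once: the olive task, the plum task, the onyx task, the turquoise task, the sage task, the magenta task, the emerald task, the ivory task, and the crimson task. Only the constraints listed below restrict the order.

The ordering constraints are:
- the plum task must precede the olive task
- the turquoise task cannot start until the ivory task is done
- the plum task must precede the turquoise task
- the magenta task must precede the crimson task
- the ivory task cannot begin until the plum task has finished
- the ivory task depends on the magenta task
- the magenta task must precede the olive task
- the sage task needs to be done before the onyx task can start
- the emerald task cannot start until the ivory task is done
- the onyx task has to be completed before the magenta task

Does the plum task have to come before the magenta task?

No chain of constraints connects the plum task to the magenta task in either direction.
A valid ordering placing the magenta task before the plum task exists, so the answer is no.

No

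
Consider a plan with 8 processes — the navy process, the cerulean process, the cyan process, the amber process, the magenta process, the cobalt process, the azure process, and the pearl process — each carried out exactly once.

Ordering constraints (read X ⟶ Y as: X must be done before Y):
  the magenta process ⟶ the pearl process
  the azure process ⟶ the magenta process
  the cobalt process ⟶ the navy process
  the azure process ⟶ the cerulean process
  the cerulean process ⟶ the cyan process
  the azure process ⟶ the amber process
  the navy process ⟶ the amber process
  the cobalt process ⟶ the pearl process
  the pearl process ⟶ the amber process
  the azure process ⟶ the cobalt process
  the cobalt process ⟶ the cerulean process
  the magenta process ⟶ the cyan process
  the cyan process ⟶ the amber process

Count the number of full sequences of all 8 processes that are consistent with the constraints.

The azure process is the only process with nothing required before it, so every ordering starts there.
Enumerating by repeatedly choosing an available process (one whose prerequisites are all placed) gives 37 distinct complete orderings.

37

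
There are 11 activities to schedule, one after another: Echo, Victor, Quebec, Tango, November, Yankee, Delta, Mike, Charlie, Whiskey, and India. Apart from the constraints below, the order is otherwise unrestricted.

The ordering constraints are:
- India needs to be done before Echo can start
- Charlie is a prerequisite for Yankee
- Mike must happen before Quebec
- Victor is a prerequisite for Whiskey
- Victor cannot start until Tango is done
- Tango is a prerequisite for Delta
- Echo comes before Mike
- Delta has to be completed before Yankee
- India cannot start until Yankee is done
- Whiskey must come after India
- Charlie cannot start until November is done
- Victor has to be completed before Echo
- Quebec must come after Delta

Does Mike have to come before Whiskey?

No

Nothing in the constraints links Mike and Whiskey; they are unordered relative to each other.
So Mike can come before Whiskey or after — it is not forced.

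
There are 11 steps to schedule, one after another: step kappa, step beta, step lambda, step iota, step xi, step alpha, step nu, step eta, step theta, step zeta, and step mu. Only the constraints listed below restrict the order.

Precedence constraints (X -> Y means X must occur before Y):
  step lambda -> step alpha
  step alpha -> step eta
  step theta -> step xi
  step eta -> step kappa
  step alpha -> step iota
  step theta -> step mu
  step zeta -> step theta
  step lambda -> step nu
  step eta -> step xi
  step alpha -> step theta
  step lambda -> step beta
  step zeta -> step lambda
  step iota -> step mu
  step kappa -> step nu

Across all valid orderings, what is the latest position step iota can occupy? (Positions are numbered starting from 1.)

The only step forced after step iota (directly or by a chain) is step mu.
So at least 1 step follows step iota, putting step iota no later than position 10. That position is achievable by scheduling everything else first.

10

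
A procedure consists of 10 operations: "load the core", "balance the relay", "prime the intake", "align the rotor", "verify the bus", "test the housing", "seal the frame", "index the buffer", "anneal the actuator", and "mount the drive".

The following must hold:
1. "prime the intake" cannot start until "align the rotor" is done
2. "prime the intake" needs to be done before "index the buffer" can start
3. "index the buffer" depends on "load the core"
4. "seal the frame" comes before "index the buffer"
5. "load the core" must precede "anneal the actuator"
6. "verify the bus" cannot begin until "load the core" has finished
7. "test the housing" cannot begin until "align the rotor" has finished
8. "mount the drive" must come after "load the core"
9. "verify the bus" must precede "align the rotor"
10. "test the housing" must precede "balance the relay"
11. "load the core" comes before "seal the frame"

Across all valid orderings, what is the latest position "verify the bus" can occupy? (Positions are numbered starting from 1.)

5

Every operation that must follow "verify the bus" has to come after it. Tracing all chains starting from "verify the bus", those operations are: "balance the relay", "prime the intake", "align the rotor", "test the housing", "index the buffer" — 5 in total.
So at least 5 operations follow "verify the bus", putting "verify the bus" no later than position 5. That position is achievable by scheduling everything else first.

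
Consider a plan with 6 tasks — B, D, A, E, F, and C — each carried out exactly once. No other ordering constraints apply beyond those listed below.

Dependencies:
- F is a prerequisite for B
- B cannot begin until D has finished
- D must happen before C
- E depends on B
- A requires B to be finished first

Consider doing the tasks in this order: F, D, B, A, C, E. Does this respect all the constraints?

Yes

Going through the constraints one by one, each required predecessor appears earlier in the sequence than its dependent — e.g. B (position 3) is before E (position 6), as required.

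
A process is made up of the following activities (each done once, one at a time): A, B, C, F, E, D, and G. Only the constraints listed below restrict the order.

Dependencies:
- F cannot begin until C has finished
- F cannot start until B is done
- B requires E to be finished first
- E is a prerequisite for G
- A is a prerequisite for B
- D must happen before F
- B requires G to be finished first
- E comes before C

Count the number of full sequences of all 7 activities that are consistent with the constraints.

66

The activities with no prerequisites are A, E, D; any of them can be placed first.
Systematically extending each partial ordering one activity at a time and counting, there are 66 complete orderings.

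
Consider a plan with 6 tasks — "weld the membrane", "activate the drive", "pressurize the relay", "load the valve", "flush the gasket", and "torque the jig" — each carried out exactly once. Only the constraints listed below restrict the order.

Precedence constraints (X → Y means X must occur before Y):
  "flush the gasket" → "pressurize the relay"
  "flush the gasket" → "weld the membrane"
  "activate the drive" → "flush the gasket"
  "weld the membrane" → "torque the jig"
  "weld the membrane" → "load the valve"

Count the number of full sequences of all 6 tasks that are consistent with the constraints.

"activate the drive" is the only task with nothing required before it, so every ordering starts there.
Counting all ways to extend the partial order to a total order gives 8.

8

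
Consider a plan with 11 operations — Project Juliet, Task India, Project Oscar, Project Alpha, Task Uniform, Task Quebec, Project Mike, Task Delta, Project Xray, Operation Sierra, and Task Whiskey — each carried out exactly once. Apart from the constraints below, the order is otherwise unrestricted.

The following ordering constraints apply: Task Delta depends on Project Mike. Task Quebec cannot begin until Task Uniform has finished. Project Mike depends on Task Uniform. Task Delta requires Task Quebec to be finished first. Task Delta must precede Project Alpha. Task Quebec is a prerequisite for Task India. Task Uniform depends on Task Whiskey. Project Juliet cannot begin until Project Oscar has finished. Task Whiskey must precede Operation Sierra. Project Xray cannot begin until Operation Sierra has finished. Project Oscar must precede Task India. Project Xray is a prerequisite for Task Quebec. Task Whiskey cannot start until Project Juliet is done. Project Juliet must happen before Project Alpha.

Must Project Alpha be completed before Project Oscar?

No

In fact the dependencies run the other way: Project Oscar → Project Juliet → Project Alpha.
So Project Alpha does not have to come before Project Oscar — it cannot.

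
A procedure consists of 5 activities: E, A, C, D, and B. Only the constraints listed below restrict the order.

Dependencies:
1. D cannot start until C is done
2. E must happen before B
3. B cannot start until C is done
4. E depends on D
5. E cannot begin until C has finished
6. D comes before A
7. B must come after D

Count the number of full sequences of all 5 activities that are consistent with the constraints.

C is the only activity with nothing required before it, so every ordering starts there.
Counting all ways to extend the partial order to a total order gives 3.

3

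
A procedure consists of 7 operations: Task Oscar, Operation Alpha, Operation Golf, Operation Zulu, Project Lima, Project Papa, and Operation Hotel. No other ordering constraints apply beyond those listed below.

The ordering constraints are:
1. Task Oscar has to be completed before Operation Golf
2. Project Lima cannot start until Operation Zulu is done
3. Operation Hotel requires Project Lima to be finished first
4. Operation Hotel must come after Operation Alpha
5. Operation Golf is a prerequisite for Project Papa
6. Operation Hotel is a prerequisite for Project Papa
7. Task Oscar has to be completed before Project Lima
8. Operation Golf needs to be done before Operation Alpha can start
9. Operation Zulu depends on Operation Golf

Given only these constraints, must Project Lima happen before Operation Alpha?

No

No chain of constraints connects Project Lima to Operation Alpha in either direction.
A valid ordering placing Operation Alpha before Project Lima exists, so the answer is no.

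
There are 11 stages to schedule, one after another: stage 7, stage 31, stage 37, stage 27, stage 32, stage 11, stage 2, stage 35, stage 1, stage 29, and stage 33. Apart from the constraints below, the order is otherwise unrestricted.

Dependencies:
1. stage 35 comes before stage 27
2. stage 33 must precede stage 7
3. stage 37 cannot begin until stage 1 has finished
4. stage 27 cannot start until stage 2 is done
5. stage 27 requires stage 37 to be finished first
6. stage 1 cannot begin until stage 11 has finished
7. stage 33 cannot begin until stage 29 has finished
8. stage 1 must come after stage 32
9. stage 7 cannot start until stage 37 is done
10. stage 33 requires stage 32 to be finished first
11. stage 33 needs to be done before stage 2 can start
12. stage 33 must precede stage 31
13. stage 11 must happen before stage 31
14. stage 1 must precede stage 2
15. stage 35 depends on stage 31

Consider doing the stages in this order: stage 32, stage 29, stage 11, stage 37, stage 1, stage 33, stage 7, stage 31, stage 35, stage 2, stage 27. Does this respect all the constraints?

No

Here stage 1 comes after stage 37.
Since stage 1 is required before stage 37, the ordering is invalid.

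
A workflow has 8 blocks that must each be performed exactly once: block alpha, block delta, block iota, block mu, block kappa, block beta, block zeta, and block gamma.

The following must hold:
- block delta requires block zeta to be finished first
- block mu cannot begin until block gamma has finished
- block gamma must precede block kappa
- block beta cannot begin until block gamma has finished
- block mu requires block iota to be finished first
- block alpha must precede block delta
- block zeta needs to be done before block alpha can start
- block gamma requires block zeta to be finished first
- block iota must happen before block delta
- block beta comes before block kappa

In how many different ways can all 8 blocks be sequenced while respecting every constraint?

2 blocks have no prerequisites (block iota, block zeta), so any of them could come first.
Counting all ways to extend the partial order to a total order gives 200.

200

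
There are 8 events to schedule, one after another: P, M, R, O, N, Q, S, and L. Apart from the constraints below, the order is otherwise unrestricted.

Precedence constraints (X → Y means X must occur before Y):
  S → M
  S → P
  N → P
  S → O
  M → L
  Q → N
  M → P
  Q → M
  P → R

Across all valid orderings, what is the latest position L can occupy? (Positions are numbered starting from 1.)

No constraint forces any event after L, so it can be placed last, in position 8.

8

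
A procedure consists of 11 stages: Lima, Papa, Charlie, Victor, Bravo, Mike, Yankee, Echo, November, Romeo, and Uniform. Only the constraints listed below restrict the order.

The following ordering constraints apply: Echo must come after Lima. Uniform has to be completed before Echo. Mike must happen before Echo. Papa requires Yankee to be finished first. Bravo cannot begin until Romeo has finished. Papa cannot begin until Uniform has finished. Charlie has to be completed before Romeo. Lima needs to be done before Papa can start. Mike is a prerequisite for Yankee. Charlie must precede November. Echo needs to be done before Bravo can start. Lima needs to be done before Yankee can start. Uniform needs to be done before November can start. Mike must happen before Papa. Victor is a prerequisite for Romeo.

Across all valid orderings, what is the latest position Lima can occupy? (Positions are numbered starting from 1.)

7

The stages that are forced after Lima, directly or by a chain of constraints, are Papa, Bravo, Yankee, Echo. That's 4 stages.
With 4 mandatory successors out of 11 stages total, the latest slot for Lima is 11−4 = 7, and it's reachable by doing all non-successors before Lima.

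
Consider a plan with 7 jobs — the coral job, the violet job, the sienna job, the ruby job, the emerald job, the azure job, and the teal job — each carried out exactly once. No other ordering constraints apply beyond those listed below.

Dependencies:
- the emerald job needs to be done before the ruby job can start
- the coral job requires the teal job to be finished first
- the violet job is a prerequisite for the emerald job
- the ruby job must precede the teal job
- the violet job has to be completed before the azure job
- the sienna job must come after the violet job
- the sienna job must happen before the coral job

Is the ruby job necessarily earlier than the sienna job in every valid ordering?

No

Nothing in the constraints links the ruby job and the sienna job; they are unordered relative to each other.
There exist valid orderings with the sienna job before the ruby job, so the ruby job is not required to come first.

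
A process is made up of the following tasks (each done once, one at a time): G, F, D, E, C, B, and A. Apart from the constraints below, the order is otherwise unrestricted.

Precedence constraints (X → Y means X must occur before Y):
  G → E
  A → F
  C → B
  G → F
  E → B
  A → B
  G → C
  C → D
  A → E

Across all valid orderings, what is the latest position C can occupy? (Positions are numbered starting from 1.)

Every task that must follow C has to come after it. Tracing all chains starting from C, those tasks are: D, B — 2 in total.
With 2 mandatory successors out of 7 tasks total, the latest slot for C is 7−2 = 5, and it's reachable by doing all non-successors before C.

5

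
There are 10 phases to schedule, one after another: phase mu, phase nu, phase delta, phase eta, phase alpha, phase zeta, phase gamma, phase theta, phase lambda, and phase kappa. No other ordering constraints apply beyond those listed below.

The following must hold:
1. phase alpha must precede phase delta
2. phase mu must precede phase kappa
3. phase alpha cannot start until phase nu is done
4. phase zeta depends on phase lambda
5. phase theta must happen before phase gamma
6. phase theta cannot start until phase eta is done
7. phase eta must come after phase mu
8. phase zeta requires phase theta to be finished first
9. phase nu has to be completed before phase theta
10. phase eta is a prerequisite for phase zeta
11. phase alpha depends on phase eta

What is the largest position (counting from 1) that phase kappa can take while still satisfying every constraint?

Nothing depends on phase kappa, so it can be the final phase, position 10.

10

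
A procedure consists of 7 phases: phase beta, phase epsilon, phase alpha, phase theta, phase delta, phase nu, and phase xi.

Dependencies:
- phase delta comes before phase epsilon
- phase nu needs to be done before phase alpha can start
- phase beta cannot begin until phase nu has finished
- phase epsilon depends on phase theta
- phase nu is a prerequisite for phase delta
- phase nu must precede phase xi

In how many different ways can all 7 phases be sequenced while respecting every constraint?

2 phases have no prerequisites (phase theta, phase nu), so any of them could come first.
Enumerating by repeatedly choosing an available phase (one whose prerequisites are all placed) gives 300 distinct complete orderings.

300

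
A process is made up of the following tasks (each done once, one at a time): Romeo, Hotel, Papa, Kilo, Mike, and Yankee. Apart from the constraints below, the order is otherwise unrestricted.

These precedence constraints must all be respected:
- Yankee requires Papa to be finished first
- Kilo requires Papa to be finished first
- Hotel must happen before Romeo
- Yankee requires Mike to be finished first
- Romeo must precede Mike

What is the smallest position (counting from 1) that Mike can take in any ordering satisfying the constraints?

Working backwards through the constraints from Mike, its full set of required predecessors is Romeo, Hotel — 2 of them.
So at minimum 2 tasks come before Mike, putting Mike no earlier than position 3. That position is achievable by scheduling exactly those predecessors first.

3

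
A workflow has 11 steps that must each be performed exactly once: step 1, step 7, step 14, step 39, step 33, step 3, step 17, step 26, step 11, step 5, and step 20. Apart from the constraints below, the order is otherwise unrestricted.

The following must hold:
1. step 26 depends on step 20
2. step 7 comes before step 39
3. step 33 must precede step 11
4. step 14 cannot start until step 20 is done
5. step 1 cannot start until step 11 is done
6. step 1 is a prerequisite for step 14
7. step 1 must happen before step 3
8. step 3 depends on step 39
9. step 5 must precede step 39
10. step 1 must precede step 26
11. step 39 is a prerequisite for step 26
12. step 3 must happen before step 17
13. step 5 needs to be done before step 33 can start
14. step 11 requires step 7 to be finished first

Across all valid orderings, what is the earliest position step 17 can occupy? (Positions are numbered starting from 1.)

Working backwards through the constraints from step 17, its full set of required predecessors is step 1, step 7, step 39, step 33, step 3, step 11, step 5 — 7 of them.
With 7 mandatory predecessors, the earliest step 17 can sit is position 7+1 = 8, and placing just those 7 first achieves it.

8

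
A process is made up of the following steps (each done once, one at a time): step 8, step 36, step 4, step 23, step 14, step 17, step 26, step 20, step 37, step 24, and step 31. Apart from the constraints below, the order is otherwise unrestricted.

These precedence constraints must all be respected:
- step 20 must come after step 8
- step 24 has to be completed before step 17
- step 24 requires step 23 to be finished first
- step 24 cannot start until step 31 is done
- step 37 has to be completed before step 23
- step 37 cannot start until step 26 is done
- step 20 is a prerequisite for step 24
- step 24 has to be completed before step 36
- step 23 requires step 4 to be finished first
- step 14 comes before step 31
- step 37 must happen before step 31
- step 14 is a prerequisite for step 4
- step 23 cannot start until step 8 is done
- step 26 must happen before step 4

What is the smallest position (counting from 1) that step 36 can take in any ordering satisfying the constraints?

The steps that are forced before step 36, directly or transitively, are step 8, step 4, step 23, step 14, step 26, step 20, step 37, step 24, step 31. That's 9 steps.
With 9 mandatory predecessors, the earliest step 36 can sit is position 9+1 = 10, and placing just those 9 first achieves it.

10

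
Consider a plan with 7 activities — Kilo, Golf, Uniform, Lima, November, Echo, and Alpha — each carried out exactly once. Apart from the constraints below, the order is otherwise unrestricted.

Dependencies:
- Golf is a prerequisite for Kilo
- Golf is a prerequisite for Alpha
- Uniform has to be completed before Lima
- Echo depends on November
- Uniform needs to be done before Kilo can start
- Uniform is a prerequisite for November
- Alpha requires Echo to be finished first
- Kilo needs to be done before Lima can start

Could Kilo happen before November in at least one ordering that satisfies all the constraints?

Yes

The constraints leave Kilo and November unordered relative to each other; nothing requires November earlier.
So a valid ordering placing Kilo earlier than November exists.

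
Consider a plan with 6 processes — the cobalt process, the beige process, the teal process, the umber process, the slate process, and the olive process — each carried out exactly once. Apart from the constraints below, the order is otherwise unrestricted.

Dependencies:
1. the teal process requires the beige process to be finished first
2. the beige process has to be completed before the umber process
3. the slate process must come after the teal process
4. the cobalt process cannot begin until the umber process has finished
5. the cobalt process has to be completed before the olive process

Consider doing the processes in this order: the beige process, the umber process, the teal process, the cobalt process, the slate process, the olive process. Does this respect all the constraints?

Checking each listed constraint against this order: for instance, the umber process is in position 2 and the cobalt process in position 4, so that constraint holds — and the remaining constraints check out the same way.

Yes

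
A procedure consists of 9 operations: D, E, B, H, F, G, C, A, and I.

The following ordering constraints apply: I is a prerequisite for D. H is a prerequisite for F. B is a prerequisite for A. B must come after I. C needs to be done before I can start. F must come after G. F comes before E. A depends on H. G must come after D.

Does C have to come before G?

Yes

Tracing the constraints gives a chain: C → I → D → G.
So C must precede G in any valid ordering.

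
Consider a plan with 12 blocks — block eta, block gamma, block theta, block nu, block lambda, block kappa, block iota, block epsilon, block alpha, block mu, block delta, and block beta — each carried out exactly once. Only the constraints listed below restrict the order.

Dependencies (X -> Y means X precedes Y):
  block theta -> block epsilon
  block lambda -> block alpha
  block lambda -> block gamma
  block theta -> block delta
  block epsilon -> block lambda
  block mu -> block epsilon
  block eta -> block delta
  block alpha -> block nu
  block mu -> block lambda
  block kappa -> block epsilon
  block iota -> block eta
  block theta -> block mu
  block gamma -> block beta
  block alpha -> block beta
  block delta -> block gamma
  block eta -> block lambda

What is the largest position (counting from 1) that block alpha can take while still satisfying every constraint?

10

Following every chain forward from block alpha, the blocks that must come later are block nu, block beta — 2 of them.
So at least 2 blocks follow block alpha, putting block alpha no later than position 10. That position is achievable by scheduling everything else first.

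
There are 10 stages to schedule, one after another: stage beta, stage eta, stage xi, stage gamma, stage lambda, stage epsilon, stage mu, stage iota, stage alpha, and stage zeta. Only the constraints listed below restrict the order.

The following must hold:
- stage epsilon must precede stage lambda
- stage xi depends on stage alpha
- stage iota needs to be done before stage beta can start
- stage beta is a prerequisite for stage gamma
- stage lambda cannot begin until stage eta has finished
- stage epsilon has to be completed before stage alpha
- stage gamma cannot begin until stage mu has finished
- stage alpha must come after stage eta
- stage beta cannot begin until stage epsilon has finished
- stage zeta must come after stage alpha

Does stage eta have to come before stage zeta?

Chaining the stated constraints: stage eta → stage alpha → stage zeta.
That forces stage eta before stage zeta in every valid schedule.

Yes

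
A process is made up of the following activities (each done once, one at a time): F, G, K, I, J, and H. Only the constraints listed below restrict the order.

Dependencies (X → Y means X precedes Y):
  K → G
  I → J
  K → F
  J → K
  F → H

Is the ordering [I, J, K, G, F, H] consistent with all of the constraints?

Every stated constraint is respected: K sits at position 3, ahead of F at position 5, and each of the other listed pairs likewise has the predecessor earlier in the sequence.

Yes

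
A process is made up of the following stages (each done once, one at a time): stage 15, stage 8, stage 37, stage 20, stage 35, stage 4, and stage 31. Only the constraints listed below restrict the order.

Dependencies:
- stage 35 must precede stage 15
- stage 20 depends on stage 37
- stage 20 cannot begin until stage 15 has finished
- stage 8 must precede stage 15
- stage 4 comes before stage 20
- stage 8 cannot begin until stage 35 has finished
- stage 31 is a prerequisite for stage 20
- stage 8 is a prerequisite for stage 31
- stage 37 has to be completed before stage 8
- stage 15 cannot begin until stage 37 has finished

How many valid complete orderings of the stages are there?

24

3 stages have no prerequisites (stage 37, stage 35, stage 4), so any of them could come first.
Systematically extending each partial ordering one stage at a time and counting, there are 24 complete orderings.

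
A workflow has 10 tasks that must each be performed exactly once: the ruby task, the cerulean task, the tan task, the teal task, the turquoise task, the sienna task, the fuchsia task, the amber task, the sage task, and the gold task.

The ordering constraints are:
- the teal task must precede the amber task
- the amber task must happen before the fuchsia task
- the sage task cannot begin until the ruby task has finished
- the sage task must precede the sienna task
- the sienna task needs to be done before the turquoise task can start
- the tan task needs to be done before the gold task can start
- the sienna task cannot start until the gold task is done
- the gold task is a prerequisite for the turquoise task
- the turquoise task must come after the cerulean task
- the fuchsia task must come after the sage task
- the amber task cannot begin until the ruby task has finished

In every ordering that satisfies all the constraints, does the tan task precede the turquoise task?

Yes

Tracing the constraints gives a chain: the tan task → the gold task → the turquoise task.
That forces the tan task before the turquoise task in every valid schedule.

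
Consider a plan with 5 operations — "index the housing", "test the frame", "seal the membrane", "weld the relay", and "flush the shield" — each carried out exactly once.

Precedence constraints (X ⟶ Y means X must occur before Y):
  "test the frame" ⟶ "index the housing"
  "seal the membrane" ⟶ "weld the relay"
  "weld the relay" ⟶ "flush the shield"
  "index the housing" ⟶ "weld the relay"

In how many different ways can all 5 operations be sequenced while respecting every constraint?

The operations with no prerequisites are "test the frame", "seal the membrane"; any of them can be placed first.
Systematically extending each partial ordering one operation at a time and counting, there are 3 complete orderings.

3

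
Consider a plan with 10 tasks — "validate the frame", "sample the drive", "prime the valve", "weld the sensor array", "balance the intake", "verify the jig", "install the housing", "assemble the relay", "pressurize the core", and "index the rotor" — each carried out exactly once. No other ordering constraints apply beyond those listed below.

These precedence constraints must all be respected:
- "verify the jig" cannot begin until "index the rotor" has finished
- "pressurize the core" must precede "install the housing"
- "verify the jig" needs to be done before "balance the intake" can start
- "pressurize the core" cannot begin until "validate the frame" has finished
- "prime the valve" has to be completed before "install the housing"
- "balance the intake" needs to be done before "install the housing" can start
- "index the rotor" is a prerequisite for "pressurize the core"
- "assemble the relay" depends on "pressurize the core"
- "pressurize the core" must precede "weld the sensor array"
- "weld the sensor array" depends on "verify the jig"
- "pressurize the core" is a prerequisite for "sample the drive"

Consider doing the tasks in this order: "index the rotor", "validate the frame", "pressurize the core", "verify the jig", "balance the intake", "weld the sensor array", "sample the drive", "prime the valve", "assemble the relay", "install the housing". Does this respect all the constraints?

Going through the constraints one by one, each required predecessor appears earlier in the sequence than its dependent — e.g. "pressurize the core" (position 3) is before "install the housing" (position 10), as required.

Yes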